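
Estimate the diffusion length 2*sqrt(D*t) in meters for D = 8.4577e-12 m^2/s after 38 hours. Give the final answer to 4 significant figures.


t = 38 hr = 136800 s
Diffusion length = 2*sqrt(D*t)
= 2*sqrt(8.4577e-12 * 136800)
= 2.151e-03 m


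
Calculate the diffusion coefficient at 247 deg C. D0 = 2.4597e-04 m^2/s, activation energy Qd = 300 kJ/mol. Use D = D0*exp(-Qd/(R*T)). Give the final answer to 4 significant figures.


D = D0 * exp(-Qd / (R*T))
T = 520.15 K
D = 2.4597e-04 * exp(-300e3 / (8.314 * 520.15))
D = 1.833e-34 m^2/s


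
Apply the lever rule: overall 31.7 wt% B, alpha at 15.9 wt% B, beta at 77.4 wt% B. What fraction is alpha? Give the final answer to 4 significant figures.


f_alpha = (C_beta - C0) / (C_beta - C_alpha)
f_alpha = (77.4 - 31.7) / (77.4 - 15.9)
f_alpha = 0.7431


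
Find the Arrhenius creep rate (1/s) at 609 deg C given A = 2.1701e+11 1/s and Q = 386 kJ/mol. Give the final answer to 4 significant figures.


rate = A * exp(-Q / (R*T))
T = 609 + 273.15 = 882.15 K
rate = 2.1701e+11 * exp(-386e3 / (8.314 * 882.15))
rate = 3.016e-12 1/s


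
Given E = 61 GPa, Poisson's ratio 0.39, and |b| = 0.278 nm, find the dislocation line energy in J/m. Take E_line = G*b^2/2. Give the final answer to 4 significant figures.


Step 1: G = E / (2*(1+nu))
G = 61 / (2*(1+0.39)) = 21.9424 GPa = 2.19424e+10 Pa
Step 2: E_line = G*b^2/2
b = 0.278 nm = 2.78e-10 m
E_line = 0.5 * 2.19424e+10 * (2.78e-10)^2 = 8.479e-10 J/m


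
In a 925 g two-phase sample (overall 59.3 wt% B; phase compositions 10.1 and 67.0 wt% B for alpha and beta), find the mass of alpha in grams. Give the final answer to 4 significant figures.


f_alpha = (C_beta - C0) / (C_beta - C_alpha)
f_alpha = (67.0 - 59.3) / (67.0 - 10.1) = 0.135325
m_alpha = f_alpha * m_total = 0.135325 * 925 = 125.2 g


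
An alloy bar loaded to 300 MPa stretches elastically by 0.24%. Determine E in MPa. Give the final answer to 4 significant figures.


E = sigma / epsilon
epsilon = 0.24% = 2.4e-03
E = 300 / 2.4e-03
E = 125000 MPa


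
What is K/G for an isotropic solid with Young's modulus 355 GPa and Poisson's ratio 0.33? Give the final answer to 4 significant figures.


G = E / (2*(1+nu))
G = 355 / (2*(1+0.33)) = 133.459 GPa
K = E / (3*(1-2*nu))
K = 355 / (3*(1-2*0.33)) = 348.039 GPa
K/G = 348.039 / 133.459 = 2.608


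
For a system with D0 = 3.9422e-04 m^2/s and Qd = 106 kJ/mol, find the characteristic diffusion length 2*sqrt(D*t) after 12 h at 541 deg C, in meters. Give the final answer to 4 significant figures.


Step 1: D = D0 * exp(-Qd/(R*T))
T = 814.15 K
D = 3.9422e-04 * exp(-106e3 / (8.314 * 814.15)) = 6.23293e-11 m^2/s
Step 2: L = 2*sqrt(D*t)
t = 12 h = 43200 s
L = 2*sqrt(6.23293e-11 * 43200) = 3.282e-03 m


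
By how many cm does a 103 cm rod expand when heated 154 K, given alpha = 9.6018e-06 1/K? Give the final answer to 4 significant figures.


dL = L0 * alpha * dT
dL = 103 * 9.6018e-06 * 154
dL = 0.1523 cm


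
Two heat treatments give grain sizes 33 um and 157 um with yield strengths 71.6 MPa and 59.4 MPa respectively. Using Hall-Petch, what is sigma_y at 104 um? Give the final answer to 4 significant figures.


sigma_y = sigma0 + k / sqrt(d)
1/sqrt(d1) = 1/sqrt(3.3e-05) = 174.078;  1/sqrt(d2) = 79.8087
k = (sigma1 - sigma2) / (1/sqrt(d1) - 1/sqrt(d2)) = (71.6 - 59.4) / (174.078 - 79.8087) = 0.129417 MPa*m^0.5
sigma0 = sigma1 - k/sqrt(d1) = 71.6 - 0.129417*174.078 = 49.0714 MPa
sigma_y(d3) = 49.0714 + 0.129417 / sqrt(1.04e-04) = 61.76 MPa


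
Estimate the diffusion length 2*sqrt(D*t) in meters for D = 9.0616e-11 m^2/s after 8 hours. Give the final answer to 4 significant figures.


t = 8 hr = 28800 s
Diffusion length = 2*sqrt(D*t)
= 2*sqrt(9.0616e-11 * 28800)
= 3.231e-03 m


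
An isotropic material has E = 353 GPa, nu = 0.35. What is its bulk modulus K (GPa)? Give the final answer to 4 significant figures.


K = E / (3*(1-2*nu))
K = 353 / (3*(1-2*0.35))
K = 392.2 GPa


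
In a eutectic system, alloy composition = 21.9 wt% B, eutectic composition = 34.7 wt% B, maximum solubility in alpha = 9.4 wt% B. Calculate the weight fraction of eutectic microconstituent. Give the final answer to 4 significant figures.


f_primary = (C_e - C0) / (C_e - C_alpha_max)
f_primary = (34.7 - 21.9) / (34.7 - 9.4)
f_primary = 0.505929
f_eutectic = 1 - 0.505929 = 0.4941


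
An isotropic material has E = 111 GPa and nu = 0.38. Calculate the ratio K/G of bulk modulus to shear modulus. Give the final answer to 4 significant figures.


G = E / (2*(1+nu))
G = 111 / (2*(1+0.38)) = 40.2174 GPa
K = E / (3*(1-2*nu))
K = 111 / (3*(1-2*0.38)) = 154.167 GPa
K/G = 154.167 / 40.2174 = 3.833


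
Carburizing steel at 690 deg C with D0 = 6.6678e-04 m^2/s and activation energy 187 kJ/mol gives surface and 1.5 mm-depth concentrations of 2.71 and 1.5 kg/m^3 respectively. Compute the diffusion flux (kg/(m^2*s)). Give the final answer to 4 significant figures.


Step 1: D = D0 * exp(-Qd/(R*T))
T = 690 + 273.15 = 963.15 K
D = 6.6678e-04 * exp(-187e3 / (8.314 * 963.15)) = 4.80862e-14 m^2/s
Step 2: J = D * (C1 - C2) / dx
J = 4.80862e-14 * (2.71 - 1.5) / 1.5e-03
J = 3.879e-11 kg/(m^2*s)


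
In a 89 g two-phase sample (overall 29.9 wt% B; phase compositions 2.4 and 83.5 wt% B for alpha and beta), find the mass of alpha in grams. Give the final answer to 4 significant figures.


f_alpha = (C_beta - C0) / (C_beta - C_alpha)
f_alpha = (83.5 - 29.9) / (83.5 - 2.4) = 0.660912
m_alpha = f_alpha * m_total = 0.660912 * 89 = 58.82 g


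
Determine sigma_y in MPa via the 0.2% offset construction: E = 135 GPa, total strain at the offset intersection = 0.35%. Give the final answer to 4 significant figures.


Offset strain = 0.002
Elastic strain at yield = total_strain - offset = 3.5e-03 - 0.002 = 1.5e-03
sigma_y = E * elastic_strain = 135000 * 1.5e-03
sigma_y = 202.5 MPa


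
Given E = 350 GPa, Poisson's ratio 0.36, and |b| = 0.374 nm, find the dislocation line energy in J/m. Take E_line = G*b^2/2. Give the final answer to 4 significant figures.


Step 1: G = E / (2*(1+nu))
G = 350 / (2*(1+0.36)) = 128.676 GPa = 1.28676e+11 Pa
Step 2: E_line = G*b^2/2
b = 0.374 nm = 3.74e-10 m
E_line = 0.5 * 1.28676e+11 * (3.74e-10)^2 = 8.999e-09 J/m


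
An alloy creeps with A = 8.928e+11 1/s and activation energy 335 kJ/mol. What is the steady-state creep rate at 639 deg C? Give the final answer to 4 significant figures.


rate = A * exp(-Q / (R*T))
T = 639 + 273.15 = 912.15 K
rate = 8.928e+11 * exp(-335e3 / (8.314 * 912.15))
rate = 5.836e-08 1/s


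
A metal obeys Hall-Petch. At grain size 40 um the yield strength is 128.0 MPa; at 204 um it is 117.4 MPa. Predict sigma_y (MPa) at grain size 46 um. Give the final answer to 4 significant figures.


sigma_y = sigma0 + k / sqrt(d)
1/sqrt(d1) = 1/sqrt(4e-05) = 158.114;  1/sqrt(d2) = 70.014
k = (sigma1 - sigma2) / (1/sqrt(d1) - 1/sqrt(d2)) = (128.0 - 117.4) / (158.114 - 70.014) = 0.120318 MPa*m^0.5
sigma0 = sigma1 - k/sqrt(d1) = 128.0 - 0.120318*158.114 = 108.976 MPa
sigma_y(d3) = 108.976 + 0.120318 / sqrt(4.6e-05) = 126.7 MPa


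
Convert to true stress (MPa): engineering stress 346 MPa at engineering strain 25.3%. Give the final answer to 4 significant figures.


sigma_true = sigma_eng * (1 + epsilon_eng)
sigma_true = 346 * (1 + 0.253)
sigma_true = 433.5 MPa


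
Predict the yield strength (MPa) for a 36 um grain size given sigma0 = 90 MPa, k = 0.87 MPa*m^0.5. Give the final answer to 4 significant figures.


sigma_y = sigma0 + k / sqrt(d)
d = 36 um = 3.6e-05 m
sigma_y = 90 + 0.87 / sqrt(3.6e-05)
sigma_y = 235 MPa


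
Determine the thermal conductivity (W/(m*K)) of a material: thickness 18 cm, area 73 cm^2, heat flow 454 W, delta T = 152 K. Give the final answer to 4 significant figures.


k = Q*L / (A*dT)
L = 0.18 m, A = 7.3e-03 m^2
k = 454 * 0.18 / (7.3e-03 * 152)
k = 73.65 W/(m*K)


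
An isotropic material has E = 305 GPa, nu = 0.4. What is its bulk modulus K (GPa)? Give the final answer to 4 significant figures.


K = E / (3*(1-2*nu))
K = 305 / (3*(1-2*0.4))
K = 508.3 GPa


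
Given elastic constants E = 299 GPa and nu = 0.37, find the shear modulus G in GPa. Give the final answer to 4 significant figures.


G = E / (2*(1+nu))
G = 299 / (2*(1+0.37))
G = 109.1 GPa


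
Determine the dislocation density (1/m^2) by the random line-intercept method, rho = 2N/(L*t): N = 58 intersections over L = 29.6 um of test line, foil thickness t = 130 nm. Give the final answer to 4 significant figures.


rho = 2N / (L * t)
L = 29.6 um = 2.96e-05 m, t = 130 nm = 1.3e-07 m
rho = 2 * 58 / (2.96e-05 * 1.3e-07)
rho = 3.015e+13 1/m^2


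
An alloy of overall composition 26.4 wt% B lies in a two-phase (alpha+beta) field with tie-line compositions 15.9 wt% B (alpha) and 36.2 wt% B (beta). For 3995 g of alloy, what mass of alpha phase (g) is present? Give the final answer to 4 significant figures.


f_alpha = (C_beta - C0) / (C_beta - C_alpha)
f_alpha = (36.2 - 26.4) / (36.2 - 15.9) = 0.482759
m_alpha = f_alpha * m_total = 0.482759 * 3995 = 1929 g


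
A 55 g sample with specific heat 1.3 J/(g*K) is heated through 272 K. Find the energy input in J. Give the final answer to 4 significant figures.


Q = m * cp * dT
Q = 55 * 1.3 * 272
Q = 19450 J


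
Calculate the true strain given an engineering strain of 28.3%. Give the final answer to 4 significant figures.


epsilon_true = ln(1 + epsilon_eng)
epsilon_true = ln(1 + 0.283)
epsilon_true = 0.2492


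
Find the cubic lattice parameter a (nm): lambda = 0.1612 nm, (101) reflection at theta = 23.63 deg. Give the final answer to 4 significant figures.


d = lambda / (2*sin(theta))
d = 0.1612 / (2*sin(23.63 deg))
d = 0.201083 nm
a = d * sqrt(h^2+k^2+l^2) = 0.201083 * sqrt(2)
a = 0.2844 nm


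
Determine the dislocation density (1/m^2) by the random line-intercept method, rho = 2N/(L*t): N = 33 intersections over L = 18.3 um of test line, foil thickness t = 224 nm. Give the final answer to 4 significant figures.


rho = 2N / (L * t)
L = 18.3 um = 1.83e-05 m, t = 224 nm = 2.24e-07 m
rho = 2 * 33 / (1.83e-05 * 2.24e-07)
rho = 1.61e+13 1/m^2


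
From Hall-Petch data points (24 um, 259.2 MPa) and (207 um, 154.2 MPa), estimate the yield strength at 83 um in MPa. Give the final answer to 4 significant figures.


sigma_y = sigma0 + k / sqrt(d)
1/sqrt(d1) = 1/sqrt(2.4e-05) = 204.124;  1/sqrt(d2) = 69.5048
k = (sigma1 - sigma2) / (1/sqrt(d1) - 1/sqrt(d2)) = (259.2 - 154.2) / (204.124 - 69.5048) = 0.779977 MPa*m^0.5
sigma0 = sigma1 - k/sqrt(d1) = 259.2 - 0.779977*204.124 = 99.9878 MPa
sigma_y(d3) = 99.9878 + 0.779977 / sqrt(8.3e-05) = 185.6 MPa


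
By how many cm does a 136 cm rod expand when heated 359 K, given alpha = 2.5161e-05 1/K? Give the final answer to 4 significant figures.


dL = L0 * alpha * dT
dL = 136 * 2.5161e-05 * 359
dL = 1.228 cm


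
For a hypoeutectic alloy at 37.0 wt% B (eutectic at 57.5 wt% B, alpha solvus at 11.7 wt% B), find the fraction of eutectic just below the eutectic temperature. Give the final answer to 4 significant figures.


f_primary = (C_e - C0) / (C_e - C_alpha_max)
f_primary = (57.5 - 37.0) / (57.5 - 11.7)
f_primary = 0.447598
f_eutectic = 1 - 0.447598 = 0.5524


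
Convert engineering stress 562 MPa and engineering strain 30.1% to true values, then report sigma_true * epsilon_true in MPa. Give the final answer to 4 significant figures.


sigma_true = sigma_eng * (1 + epsilon_eng)
sigma_true = 562 * (1 + 0.301) = 731.162 MPa
epsilon_true = ln(1 + epsilon_eng)
epsilon_true = ln(1 + 0.301) = 0.263133
sigma_true * epsilon_true = 731.162 * 0.263133 = 192.4 MPa


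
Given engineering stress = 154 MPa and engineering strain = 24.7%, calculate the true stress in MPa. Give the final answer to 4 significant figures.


sigma_true = sigma_eng * (1 + epsilon_eng)
sigma_true = 154 * (1 + 0.247)
sigma_true = 192 MPa


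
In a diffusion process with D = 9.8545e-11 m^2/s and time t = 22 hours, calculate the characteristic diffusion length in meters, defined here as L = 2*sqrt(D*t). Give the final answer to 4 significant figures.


t = 22 hr = 79200 s
Diffusion length = 2*sqrt(D*t)
= 2*sqrt(9.8545e-11 * 79200)
= 5.587e-03 m


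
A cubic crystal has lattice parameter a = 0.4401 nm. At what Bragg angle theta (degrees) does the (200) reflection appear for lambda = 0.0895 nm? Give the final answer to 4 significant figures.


d = a / sqrt(h^2+k^2+l^2)
d = 0.4401 / sqrt(4) = 0.22005 nm
lambda = 2*d*sin(theta)  =>  sin(theta) = lambda / (2*d)
sin(theta) = 0.0895 / (2 * 0.22005) = 0.203363
theta = 11.73 deg


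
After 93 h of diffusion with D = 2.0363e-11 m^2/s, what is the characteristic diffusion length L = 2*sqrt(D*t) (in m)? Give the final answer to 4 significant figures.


t = 93 hr = 334800 s
Diffusion length = 2*sqrt(D*t)
= 2*sqrt(2.0363e-11 * 334800)
= 5.222e-03 m


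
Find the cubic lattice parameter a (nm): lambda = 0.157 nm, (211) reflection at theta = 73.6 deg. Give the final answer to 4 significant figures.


d = lambda / (2*sin(theta))
d = 0.157 / (2*sin(73.6 deg))
d = 0.0818293 nm
a = d * sqrt(h^2+k^2+l^2) = 0.0818293 * sqrt(6)
a = 0.2004 nm


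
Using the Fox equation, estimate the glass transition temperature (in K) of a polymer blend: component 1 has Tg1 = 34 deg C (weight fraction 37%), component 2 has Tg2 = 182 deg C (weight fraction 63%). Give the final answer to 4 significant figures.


1/Tg = w1/Tg1 + w2/Tg2 (in Kelvin)
Tg1 = 307.15 K, Tg2 = 455.15 K
1/Tg = 0.37/307.15 + 0.63/455.15
Tg = 386.3 K


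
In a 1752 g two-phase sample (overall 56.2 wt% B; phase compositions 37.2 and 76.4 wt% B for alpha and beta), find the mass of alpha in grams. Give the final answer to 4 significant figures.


f_alpha = (C_beta - C0) / (C_beta - C_alpha)
f_alpha = (76.4 - 56.2) / (76.4 - 37.2) = 0.515306
m_alpha = f_alpha * m_total = 0.515306 * 1752 = 902.8 g


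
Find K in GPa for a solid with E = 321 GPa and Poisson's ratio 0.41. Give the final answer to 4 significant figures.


K = E / (3*(1-2*nu))
K = 321 / (3*(1-2*0.41))
K = 594.4 GPa


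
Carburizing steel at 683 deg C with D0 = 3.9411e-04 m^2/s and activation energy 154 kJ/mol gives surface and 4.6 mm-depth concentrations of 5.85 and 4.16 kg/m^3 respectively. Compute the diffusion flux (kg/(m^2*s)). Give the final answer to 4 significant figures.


Step 1: D = D0 * exp(-Qd/(R*T))
T = 683 + 273.15 = 956.15 K
D = 3.9411e-04 * exp(-154e3 / (8.314 * 956.15)) = 1.52148e-12 m^2/s
Step 2: J = D * (C1 - C2) / dx
J = 1.52148e-12 * (5.85 - 4.16) / 4.6e-03
J = 5.59e-10 kg/(m^2*s)


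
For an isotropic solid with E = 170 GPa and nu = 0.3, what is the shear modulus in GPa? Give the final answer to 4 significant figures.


G = E / (2*(1+nu))
G = 170 / (2*(1+0.3))
G = 65.38 GPa


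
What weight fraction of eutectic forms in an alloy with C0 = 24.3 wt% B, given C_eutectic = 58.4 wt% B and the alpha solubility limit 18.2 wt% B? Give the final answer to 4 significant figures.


f_primary = (C_e - C0) / (C_e - C_alpha_max)
f_primary = (58.4 - 24.3) / (58.4 - 18.2)
f_primary = 0.848259
f_eutectic = 1 - 0.848259 = 0.1517


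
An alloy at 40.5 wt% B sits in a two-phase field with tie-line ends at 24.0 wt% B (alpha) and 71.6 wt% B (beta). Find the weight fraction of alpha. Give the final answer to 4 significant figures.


f_alpha = (C_beta - C0) / (C_beta - C_alpha)
f_alpha = (71.6 - 40.5) / (71.6 - 24.0)
f_alpha = 0.6534


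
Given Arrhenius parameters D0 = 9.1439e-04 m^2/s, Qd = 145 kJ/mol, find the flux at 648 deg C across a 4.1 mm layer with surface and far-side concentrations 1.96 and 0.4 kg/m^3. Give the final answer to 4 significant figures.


Step 1: D = D0 * exp(-Qd/(R*T))
T = 648 + 273.15 = 921.15 K
D = 9.1439e-04 * exp(-145e3 / (8.314 * 921.15)) = 5.4762e-12 m^2/s
Step 2: J = D * (C1 - C2) / dx
J = 5.4762e-12 * (1.96 - 0.4) / 4.1e-03
J = 2.084e-09 kg/(m^2*s)


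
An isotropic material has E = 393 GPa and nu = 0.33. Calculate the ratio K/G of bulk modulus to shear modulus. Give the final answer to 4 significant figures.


G = E / (2*(1+nu))
G = 393 / (2*(1+0.33)) = 147.744 GPa
K = E / (3*(1-2*nu))
K = 393 / (3*(1-2*0.33)) = 385.294 GPa
K/G = 385.294 / 147.744 = 2.608


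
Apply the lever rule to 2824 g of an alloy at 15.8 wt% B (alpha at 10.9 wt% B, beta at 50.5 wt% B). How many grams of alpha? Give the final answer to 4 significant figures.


f_alpha = (C_beta - C0) / (C_beta - C_alpha)
f_alpha = (50.5 - 15.8) / (50.5 - 10.9) = 0.876263
m_alpha = f_alpha * m_total = 0.876263 * 2824 = 2475 g


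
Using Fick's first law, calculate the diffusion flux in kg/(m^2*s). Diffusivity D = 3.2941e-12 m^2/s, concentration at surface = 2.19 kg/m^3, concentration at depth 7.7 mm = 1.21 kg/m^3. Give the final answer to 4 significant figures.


J = -D * (dC/dx) = D * (C1 - C2) / dx
J = 3.2941e-12 * (2.19 - 1.21) / 7.7e-03
J = 4.192e-10 kg/(m^2*s)


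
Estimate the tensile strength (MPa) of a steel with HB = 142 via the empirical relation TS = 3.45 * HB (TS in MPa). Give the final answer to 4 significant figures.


TS (MPa) = 3.45 * HB
TS = 3.45 * 142
TS = 489.9 MPa


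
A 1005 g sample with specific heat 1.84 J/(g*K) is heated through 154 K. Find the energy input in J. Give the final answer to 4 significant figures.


Q = m * cp * dT
Q = 1005 * 1.84 * 154
Q = 284800 J


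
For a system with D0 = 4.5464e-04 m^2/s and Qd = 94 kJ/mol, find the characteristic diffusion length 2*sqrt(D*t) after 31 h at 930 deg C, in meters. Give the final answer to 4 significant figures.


Step 1: D = D0 * exp(-Qd/(R*T))
T = 1203.15 K
D = 4.5464e-04 * exp(-94e3 / (8.314 * 1203.15)) = 3.77155e-08 m^2/s
Step 2: L = 2*sqrt(D*t)
t = 31 h = 111600 s
L = 2*sqrt(3.77155e-08 * 111600) = 0.1298 m


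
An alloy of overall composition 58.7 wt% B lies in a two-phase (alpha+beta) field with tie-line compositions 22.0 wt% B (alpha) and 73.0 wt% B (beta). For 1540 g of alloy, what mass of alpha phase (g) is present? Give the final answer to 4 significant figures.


f_alpha = (C_beta - C0) / (C_beta - C_alpha)
f_alpha = (73.0 - 58.7) / (73.0 - 22.0) = 0.280392
m_alpha = f_alpha * m_total = 0.280392 * 1540 = 431.8 g


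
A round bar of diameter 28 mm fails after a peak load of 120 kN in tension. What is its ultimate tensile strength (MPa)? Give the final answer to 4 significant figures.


A0 = pi*(d/2)^2 = pi*(28/2)^2 = 615.752 mm^2
UTS = F_max / A0 = 120*1000 / 615.752
UTS = 194.9 MPa


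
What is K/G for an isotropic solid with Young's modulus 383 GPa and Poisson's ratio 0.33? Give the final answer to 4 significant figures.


G = E / (2*(1+nu))
G = 383 / (2*(1+0.33)) = 143.985 GPa
K = E / (3*(1-2*nu))
K = 383 / (3*(1-2*0.33)) = 375.49 GPa
K/G = 375.49 / 143.985 = 2.608


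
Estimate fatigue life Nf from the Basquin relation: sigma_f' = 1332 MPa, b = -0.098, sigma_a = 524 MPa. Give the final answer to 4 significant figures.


sigma_a = sigma_f' * (2*Nf)^b
2*Nf = (sigma_a / sigma_f')^(1/b)
2*Nf = (524 / 1332)^(1/-0.098)
2*Nf = 13627.5
Nf = 6814 cycles


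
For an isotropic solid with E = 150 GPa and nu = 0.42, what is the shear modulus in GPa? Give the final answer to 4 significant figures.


G = E / (2*(1+nu))
G = 150 / (2*(1+0.42))
G = 52.82 GPa


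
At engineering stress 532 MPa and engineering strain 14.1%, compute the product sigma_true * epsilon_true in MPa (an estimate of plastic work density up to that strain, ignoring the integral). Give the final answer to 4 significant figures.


sigma_true = sigma_eng * (1 + epsilon_eng)
sigma_true = 532 * (1 + 0.141) = 607.012 MPa
epsilon_true = ln(1 + epsilon_eng)
epsilon_true = ln(1 + 0.141) = 0.131905
sigma_true * epsilon_true = 607.012 * 0.131905 = 80.07 MPa


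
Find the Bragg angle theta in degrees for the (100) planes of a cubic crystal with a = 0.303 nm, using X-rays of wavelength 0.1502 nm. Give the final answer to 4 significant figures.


d = a / sqrt(h^2+k^2+l^2)
d = 0.303 / sqrt(1) = 0.303 nm
lambda = 2*d*sin(theta)  =>  sin(theta) = lambda / (2*d)
sin(theta) = 0.1502 / (2 * 0.303) = 0.247855
theta = 14.35 deg


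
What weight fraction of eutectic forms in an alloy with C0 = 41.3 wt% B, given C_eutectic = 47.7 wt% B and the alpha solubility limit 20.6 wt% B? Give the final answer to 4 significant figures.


f_primary = (C_e - C0) / (C_e - C_alpha_max)
f_primary = (47.7 - 41.3) / (47.7 - 20.6)
f_primary = 0.236162
f_eutectic = 1 - 0.236162 = 0.7638


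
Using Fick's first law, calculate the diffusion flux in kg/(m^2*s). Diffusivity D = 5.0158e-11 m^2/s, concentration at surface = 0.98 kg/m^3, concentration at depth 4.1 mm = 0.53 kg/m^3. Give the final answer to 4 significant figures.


J = -D * (dC/dx) = D * (C1 - C2) / dx
J = 5.0158e-11 * (0.98 - 0.53) / 4.1e-03
J = 5.505e-09 kg/(m^2*s)


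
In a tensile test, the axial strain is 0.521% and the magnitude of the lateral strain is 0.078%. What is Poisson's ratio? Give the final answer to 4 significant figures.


nu = -epsilon_lat / epsilon_axial
Lateral strain is contraction (negative), so using magnitudes:
nu = 0.078 / 0.521
nu = 0.1497


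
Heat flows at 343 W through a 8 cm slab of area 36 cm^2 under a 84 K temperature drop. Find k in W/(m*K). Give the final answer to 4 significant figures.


k = Q*L / (A*dT)
L = 0.08 m, A = 3.6e-03 m^2
k = 343 * 0.08 / (3.6e-03 * 84)
k = 90.74 W/(m*K)


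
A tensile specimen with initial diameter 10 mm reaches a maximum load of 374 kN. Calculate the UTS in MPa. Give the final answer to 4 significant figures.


A0 = pi*(d/2)^2 = pi*(10/2)^2 = 78.5398 mm^2
UTS = F_max / A0 = 374*1000 / 78.5398
UTS = 4762 MPa


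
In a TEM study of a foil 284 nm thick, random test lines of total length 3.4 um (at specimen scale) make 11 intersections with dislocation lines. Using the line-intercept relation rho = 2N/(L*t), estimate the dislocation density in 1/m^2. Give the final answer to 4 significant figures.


rho = 2N / (L * t)
L = 3.4 um = 3.4e-06 m, t = 284 nm = 2.84e-07 m
rho = 2 * 11 / (3.4e-06 * 2.84e-07)
rho = 2.278e+13 1/m^2


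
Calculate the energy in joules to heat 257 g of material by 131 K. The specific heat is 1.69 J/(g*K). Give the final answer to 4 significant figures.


Q = m * cp * dT
Q = 257 * 1.69 * 131
Q = 56900 J


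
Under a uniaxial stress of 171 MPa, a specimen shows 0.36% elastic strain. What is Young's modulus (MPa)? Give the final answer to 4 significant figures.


E = sigma / epsilon
epsilon = 0.36% = 3.6e-03
E = 171 / 3.6e-03
E = 47500 MPa


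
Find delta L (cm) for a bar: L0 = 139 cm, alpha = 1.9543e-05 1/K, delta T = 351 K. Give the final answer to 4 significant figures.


dL = L0 * alpha * dT
dL = 139 * 1.9543e-05 * 351
dL = 0.9535 cm


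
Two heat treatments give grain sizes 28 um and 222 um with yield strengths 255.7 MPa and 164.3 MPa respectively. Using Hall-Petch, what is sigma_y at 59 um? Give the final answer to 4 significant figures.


sigma_y = sigma0 + k / sqrt(d)
1/sqrt(d1) = 1/sqrt(2.8e-05) = 188.982;  1/sqrt(d2) = 67.1156
k = (sigma1 - sigma2) / (1/sqrt(d1) - 1/sqrt(d2)) = (255.7 - 164.3) / (188.982 - 67.1156) = 0.75 MPa*m^0.5
sigma0 = sigma1 - k/sqrt(d1) = 255.7 - 0.75*188.982 = 113.963 MPa
sigma_y(d3) = 113.963 + 0.75 / sqrt(5.9e-05) = 211.6 MPa


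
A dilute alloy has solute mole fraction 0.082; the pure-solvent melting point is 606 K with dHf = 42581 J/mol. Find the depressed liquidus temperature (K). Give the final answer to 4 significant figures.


dT = R*Tm^2*x / dHf
dT = 8.314 * 606^2 * 0.082 / 42581
dT = 5.87967 K
T_new = 606 - 5.87967 = 600.1 K


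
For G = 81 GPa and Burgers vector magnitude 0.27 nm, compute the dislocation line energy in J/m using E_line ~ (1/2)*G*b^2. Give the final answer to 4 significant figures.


E = G*b^2/2
b = 0.27 nm = 2.7e-10 m
G = 81 GPa = 8.1e+10 Pa
E = 0.5 * 8.1e+10 * (2.7e-10)^2
E = 2.952e-09 J/m


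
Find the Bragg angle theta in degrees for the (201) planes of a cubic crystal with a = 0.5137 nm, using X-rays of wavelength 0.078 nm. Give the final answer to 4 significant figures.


d = a / sqrt(h^2+k^2+l^2)
d = 0.5137 / sqrt(5) = 0.229734 nm
lambda = 2*d*sin(theta)  =>  sin(theta) = lambda / (2*d)
sin(theta) = 0.078 / (2 * 0.229734) = 0.169762
theta = 9.774 deg


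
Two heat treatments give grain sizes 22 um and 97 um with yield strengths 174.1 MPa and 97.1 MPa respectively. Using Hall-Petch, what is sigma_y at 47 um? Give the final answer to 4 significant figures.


sigma_y = sigma0 + k / sqrt(d)
1/sqrt(d1) = 1/sqrt(2.2e-05) = 213.201;  1/sqrt(d2) = 101.535
k = (sigma1 - sigma2) / (1/sqrt(d1) - 1/sqrt(d2)) = (174.1 - 97.1) / (213.201 - 101.535) = 0.689556 MPa*m^0.5
sigma0 = sigma1 - k/sqrt(d1) = 174.1 - 0.689556*213.201 = 27.0862 MPa
sigma_y(d3) = 27.0862 + 0.689556 / sqrt(4.7e-05) = 127.7 MPa


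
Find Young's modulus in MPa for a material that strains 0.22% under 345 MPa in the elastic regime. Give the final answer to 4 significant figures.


E = sigma / epsilon
epsilon = 0.22% = 2.2e-03
E = 345 / 2.2e-03
E = 156800 MPa


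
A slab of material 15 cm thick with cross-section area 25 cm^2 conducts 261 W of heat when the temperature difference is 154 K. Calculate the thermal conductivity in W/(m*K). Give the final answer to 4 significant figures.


k = Q*L / (A*dT)
L = 0.15 m, A = 2.5e-03 m^2
k = 261 * 0.15 / (2.5e-03 * 154)
k = 101.7 W/(m*K)


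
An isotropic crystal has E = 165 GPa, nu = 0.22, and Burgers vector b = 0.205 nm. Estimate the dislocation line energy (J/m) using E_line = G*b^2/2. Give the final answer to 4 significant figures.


Step 1: G = E / (2*(1+nu))
G = 165 / (2*(1+0.22)) = 67.623 GPa = 6.7623e+10 Pa
Step 2: E_line = G*b^2/2
b = 0.205 nm = 2.05e-10 m
E_line = 0.5 * 6.7623e+10 * (2.05e-10)^2 = 1.421e-09 J/m


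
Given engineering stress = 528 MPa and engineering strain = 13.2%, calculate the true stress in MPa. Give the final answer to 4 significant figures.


sigma_true = sigma_eng * (1 + epsilon_eng)
sigma_true = 528 * (1 + 0.132)
sigma_true = 597.7 MPa


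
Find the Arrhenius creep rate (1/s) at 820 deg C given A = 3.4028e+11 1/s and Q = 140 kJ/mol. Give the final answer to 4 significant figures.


rate = A * exp(-Q / (R*T))
T = 820 + 273.15 = 1093.15 K
rate = 3.4028e+11 * exp(-140e3 / (8.314 * 1093.15))
rate = 69490 1/s


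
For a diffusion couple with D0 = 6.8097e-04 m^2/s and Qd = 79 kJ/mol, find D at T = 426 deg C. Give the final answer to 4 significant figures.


D = D0 * exp(-Qd / (R*T))
T = 699.15 K
D = 6.8097e-04 * exp(-79e3 / (8.314 * 699.15))
D = 8.525e-10 m^2/s


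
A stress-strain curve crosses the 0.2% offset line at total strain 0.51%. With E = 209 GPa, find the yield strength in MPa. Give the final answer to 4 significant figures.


Offset strain = 0.002
Elastic strain at yield = total_strain - offset = 5.1e-03 - 0.002 = 3.1e-03
sigma_y = E * elastic_strain = 209000 * 3.1e-03
sigma_y = 647.9 MPa


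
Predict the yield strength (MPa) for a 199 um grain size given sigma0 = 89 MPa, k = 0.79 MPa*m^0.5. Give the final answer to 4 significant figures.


sigma_y = sigma0 + k / sqrt(d)
d = 199 um = 1.99e-04 m
sigma_y = 89 + 0.79 / sqrt(1.99e-04)
sigma_y = 145 MPa


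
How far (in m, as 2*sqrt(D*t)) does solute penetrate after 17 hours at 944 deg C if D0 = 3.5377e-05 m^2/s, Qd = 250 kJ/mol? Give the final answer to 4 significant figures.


Step 1: D = D0 * exp(-Qd/(R*T))
T = 1217.15 K
D = 3.5377e-05 * exp(-250e3 / (8.314 * 1217.15)) = 6.59858e-16 m^2/s
Step 2: L = 2*sqrt(D*t)
t = 17 h = 61200 s
L = 2*sqrt(6.59858e-16 * 61200) = 1.271e-05 m


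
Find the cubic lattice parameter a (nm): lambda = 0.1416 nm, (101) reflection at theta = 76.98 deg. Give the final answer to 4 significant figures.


d = lambda / (2*sin(theta))
d = 0.1416 / (2*sin(76.98 deg))
d = 0.0726682 nm
a = d * sqrt(h^2+k^2+l^2) = 0.0726682 * sqrt(2)
a = 0.1028 nm


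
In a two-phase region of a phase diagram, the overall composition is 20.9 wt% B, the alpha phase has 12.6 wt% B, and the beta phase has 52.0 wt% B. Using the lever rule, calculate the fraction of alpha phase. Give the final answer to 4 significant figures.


f_alpha = (C_beta - C0) / (C_beta - C_alpha)
f_alpha = (52.0 - 20.9) / (52.0 - 12.6)
f_alpha = 0.7893


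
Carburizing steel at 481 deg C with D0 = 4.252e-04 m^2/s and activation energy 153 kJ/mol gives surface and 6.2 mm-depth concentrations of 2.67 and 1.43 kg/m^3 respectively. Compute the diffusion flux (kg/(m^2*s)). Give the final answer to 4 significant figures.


Step 1: D = D0 * exp(-Qd/(R*T))
T = 481 + 273.15 = 754.15 K
D = 4.252e-04 * exp(-153e3 / (8.314 * 754.15)) = 1.07394e-14 m^2/s
Step 2: J = D * (C1 - C2) / dx
J = 1.07394e-14 * (2.67 - 1.43) / 6.2e-03
J = 2.148e-12 kg/(m^2*s)


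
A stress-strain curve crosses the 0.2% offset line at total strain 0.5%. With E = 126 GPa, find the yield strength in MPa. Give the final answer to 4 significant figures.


Offset strain = 0.002
Elastic strain at yield = total_strain - offset = 5e-03 - 0.002 = 3e-03
sigma_y = E * elastic_strain = 126000 * 3e-03
sigma_y = 378 MPa


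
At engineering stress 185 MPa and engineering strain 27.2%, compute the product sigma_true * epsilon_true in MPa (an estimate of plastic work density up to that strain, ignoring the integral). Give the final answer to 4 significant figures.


sigma_true = sigma_eng * (1 + epsilon_eng)
sigma_true = 185 * (1 + 0.272) = 235.32 MPa
epsilon_true = ln(1 + epsilon_eng)
epsilon_true = ln(1 + 0.272) = 0.24059
sigma_true * epsilon_true = 235.32 * 0.24059 = 56.62 MPa


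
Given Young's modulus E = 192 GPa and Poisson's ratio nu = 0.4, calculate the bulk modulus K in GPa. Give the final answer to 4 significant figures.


K = E / (3*(1-2*nu))
K = 192 / (3*(1-2*0.4))
K = 320 GPa


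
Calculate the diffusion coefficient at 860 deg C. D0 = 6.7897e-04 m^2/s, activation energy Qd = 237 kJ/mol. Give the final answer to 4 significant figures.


D = D0 * exp(-Qd / (R*T))
T = 1133.15 K
D = 6.7897e-04 * exp(-237e3 / (8.314 * 1133.15))
D = 8.063e-15 m^2/s


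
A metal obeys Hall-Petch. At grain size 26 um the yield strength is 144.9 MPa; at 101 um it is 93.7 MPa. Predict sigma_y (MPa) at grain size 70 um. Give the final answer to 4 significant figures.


sigma_y = sigma0 + k / sqrt(d)
1/sqrt(d1) = 1/sqrt(2.6e-05) = 196.116;  1/sqrt(d2) = 99.5037
k = (sigma1 - sigma2) / (1/sqrt(d1) - 1/sqrt(d2)) = (144.9 - 93.7) / (196.116 - 99.5037) = 0.529953 MPa*m^0.5
sigma0 = sigma1 - k/sqrt(d1) = 144.9 - 0.529953*196.116 = 40.9677 MPa
sigma_y(d3) = 40.9677 + 0.529953 / sqrt(7e-05) = 104.3 MPa


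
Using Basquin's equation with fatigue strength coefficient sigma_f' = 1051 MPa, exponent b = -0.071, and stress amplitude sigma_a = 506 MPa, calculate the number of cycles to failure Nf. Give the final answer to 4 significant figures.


sigma_a = sigma_f' * (2*Nf)^b
2*Nf = (sigma_a / sigma_f')^(1/b)
2*Nf = (506 / 1051)^(1/-0.071)
2*Nf = 29590.9
Nf = 14800 cycles


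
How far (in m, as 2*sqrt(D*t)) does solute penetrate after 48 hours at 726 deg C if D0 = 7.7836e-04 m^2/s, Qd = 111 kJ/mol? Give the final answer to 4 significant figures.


Step 1: D = D0 * exp(-Qd/(R*T))
T = 999.15 K
D = 7.7836e-04 * exp(-111e3 / (8.314 * 999.15)) = 1.2246e-09 m^2/s
Step 2: L = 2*sqrt(D*t)
t = 48 h = 172800 s
L = 2*sqrt(1.2246e-09 * 172800) = 0.02909 m


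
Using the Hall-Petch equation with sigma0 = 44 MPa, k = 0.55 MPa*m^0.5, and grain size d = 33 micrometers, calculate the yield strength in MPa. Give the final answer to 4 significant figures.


sigma_y = sigma0 + k / sqrt(d)
d = 33 um = 3.3e-05 m
sigma_y = 44 + 0.55 / sqrt(3.3e-05)
sigma_y = 139.7 MPa


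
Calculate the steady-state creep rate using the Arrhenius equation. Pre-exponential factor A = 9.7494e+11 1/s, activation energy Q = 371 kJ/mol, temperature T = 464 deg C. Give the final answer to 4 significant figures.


rate = A * exp(-Q / (R*T))
T = 464 + 273.15 = 737.15 K
rate = 9.7494e+11 * exp(-371e3 / (8.314 * 737.15))
rate = 4.999e-15 1/s


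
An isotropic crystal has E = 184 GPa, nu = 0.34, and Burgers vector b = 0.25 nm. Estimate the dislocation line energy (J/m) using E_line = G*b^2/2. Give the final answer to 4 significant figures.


Step 1: G = E / (2*(1+nu))
G = 184 / (2*(1+0.34)) = 68.6567 GPa = 6.86567e+10 Pa
Step 2: E_line = G*b^2/2
b = 0.25 nm = 2.5e-10 m
E_line = 0.5 * 6.86567e+10 * (2.5e-10)^2 = 2.146e-09 J/m


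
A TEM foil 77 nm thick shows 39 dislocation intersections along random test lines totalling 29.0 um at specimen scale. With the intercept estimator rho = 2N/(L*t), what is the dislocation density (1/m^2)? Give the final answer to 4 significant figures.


rho = 2N / (L * t)
L = 29.0 um = 2.9e-05 m, t = 77 nm = 7.7e-08 m
rho = 2 * 39 / (2.9e-05 * 7.7e-08)
rho = 3.493e+13 1/m^2


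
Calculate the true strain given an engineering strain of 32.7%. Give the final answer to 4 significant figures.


epsilon_true = ln(1 + epsilon_eng)
epsilon_true = ln(1 + 0.327)
epsilon_true = 0.2829


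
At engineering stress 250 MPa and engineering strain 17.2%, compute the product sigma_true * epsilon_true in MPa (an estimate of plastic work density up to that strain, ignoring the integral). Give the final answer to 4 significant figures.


sigma_true = sigma_eng * (1 + epsilon_eng)
sigma_true = 250 * (1 + 0.172) = 293 MPa
epsilon_true = ln(1 + epsilon_eng)
epsilon_true = ln(1 + 0.172) = 0.158712
sigma_true * epsilon_true = 293 * 0.158712 = 46.5 MPa


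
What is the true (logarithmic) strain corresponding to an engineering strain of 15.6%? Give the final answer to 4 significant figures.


epsilon_true = ln(1 + epsilon_eng)
epsilon_true = ln(1 + 0.156)
epsilon_true = 0.145


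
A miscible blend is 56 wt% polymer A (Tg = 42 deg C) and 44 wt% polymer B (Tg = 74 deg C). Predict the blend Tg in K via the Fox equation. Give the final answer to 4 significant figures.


1/Tg = w1/Tg1 + w2/Tg2 (in Kelvin)
Tg1 = 315.15 K, Tg2 = 347.15 K
1/Tg = 0.56/315.15 + 0.44/347.15
Tg = 328.5 K


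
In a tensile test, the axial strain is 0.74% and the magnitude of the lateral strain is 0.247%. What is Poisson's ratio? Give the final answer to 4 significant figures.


nu = -epsilon_lat / epsilon_axial
Lateral strain is contraction (negative), so using magnitudes:
nu = 0.247 / 0.74
nu = 0.3338


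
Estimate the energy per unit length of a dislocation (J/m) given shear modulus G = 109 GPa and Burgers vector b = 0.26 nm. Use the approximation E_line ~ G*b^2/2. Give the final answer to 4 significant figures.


E = G*b^2/2
b = 0.26 nm = 2.6e-10 m
G = 109 GPa = 1.09e+11 Pa
E = 0.5 * 1.09e+11 * (2.6e-10)^2
E = 3.684e-09 J/m


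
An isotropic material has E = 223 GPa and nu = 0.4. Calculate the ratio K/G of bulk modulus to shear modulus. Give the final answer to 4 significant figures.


G = E / (2*(1+nu))
G = 223 / (2*(1+0.4)) = 79.6429 GPa
K = E / (3*(1-2*nu))
K = 223 / (3*(1-2*0.4)) = 371.667 GPa
K/G = 371.667 / 79.6429 = 4.667


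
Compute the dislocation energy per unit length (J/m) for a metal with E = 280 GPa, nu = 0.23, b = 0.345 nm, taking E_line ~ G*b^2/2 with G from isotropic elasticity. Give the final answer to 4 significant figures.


Step 1: G = E / (2*(1+nu))
G = 280 / (2*(1+0.23)) = 113.821 GPa = 1.13821e+11 Pa
Step 2: E_line = G*b^2/2
b = 0.345 nm = 3.45e-10 m
E_line = 0.5 * 1.13821e+11 * (3.45e-10)^2 = 6.774e-09 J/m


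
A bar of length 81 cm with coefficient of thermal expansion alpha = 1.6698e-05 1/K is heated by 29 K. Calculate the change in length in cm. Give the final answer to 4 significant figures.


dL = L0 * alpha * dT
dL = 81 * 1.6698e-05 * 29
dL = 0.03922 cm


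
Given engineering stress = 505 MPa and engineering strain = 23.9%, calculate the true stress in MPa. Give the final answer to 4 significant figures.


sigma_true = sigma_eng * (1 + epsilon_eng)
sigma_true = 505 * (1 + 0.239)
sigma_true = 625.7 MPa


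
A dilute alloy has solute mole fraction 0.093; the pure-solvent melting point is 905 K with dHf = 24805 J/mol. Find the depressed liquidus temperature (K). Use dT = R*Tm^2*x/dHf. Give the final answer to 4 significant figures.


dT = R*Tm^2*x / dHf
dT = 8.314 * 905^2 * 0.093 / 24805
dT = 25.53 K
T_new = 905 - 25.53 = 879.5 K


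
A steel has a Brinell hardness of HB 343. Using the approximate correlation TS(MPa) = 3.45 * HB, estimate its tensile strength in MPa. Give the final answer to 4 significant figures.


TS (MPa) = 3.45 * HB
TS = 3.45 * 343
TS = 1183 MPa


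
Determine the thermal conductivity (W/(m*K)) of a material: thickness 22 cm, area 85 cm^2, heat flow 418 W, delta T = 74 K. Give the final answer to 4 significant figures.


k = Q*L / (A*dT)
L = 0.22 m, A = 8.5e-03 m^2
k = 418 * 0.22 / (8.5e-03 * 74)
k = 146.2 W/(m*K)


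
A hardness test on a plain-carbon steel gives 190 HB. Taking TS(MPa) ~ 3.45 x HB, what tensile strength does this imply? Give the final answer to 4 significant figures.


TS (MPa) = 3.45 * HB
TS = 3.45 * 190
TS = 655.5 MPa


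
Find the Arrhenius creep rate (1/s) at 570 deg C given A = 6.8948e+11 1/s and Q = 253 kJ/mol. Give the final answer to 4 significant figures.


rate = A * exp(-Q / (R*T))
T = 570 + 273.15 = 843.15 K
rate = 6.8948e+11 * exp(-253e3 / (8.314 * 843.15))
rate = 1.459e-04 1/s


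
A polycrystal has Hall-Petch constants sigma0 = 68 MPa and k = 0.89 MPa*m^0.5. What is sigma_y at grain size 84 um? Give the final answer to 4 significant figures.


sigma_y = sigma0 + k / sqrt(d)
d = 84 um = 8.4e-05 m
sigma_y = 68 + 0.89 / sqrt(8.4e-05)
sigma_y = 165.1 MPa


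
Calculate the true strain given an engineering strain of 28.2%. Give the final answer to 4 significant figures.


epsilon_true = ln(1 + epsilon_eng)
epsilon_true = ln(1 + 0.282)
epsilon_true = 0.2484


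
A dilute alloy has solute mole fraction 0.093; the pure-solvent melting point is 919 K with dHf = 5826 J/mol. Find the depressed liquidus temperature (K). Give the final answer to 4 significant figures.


dT = R*Tm^2*x / dHf
dT = 8.314 * 919^2 * 0.093 / 5826
dT = 112.087 K
T_new = 919 - 112.087 = 806.9 K


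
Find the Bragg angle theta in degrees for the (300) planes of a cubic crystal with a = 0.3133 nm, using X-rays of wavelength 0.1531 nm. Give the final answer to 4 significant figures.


d = a / sqrt(h^2+k^2+l^2)
d = 0.3133 / sqrt(9) = 0.104433 nm
lambda = 2*d*sin(theta)  =>  sin(theta) = lambda / (2*d)
sin(theta) = 0.1531 / (2 * 0.104433) = 0.733004
theta = 47.14 deg


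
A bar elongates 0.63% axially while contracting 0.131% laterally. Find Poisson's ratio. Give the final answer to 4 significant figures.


nu = -epsilon_lat / epsilon_axial
Lateral strain is contraction (negative), so using magnitudes:
nu = 0.131 / 0.63
nu = 0.2079


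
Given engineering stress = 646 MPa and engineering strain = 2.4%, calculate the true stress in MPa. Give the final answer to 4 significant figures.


sigma_true = sigma_eng * (1 + epsilon_eng)
sigma_true = 646 * (1 + 0.024)
sigma_true = 661.5 MPa


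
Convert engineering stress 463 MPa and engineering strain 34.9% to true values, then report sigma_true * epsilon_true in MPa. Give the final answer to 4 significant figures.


sigma_true = sigma_eng * (1 + epsilon_eng)
sigma_true = 463 * (1 + 0.349) = 624.587 MPa
epsilon_true = ln(1 + epsilon_eng)
epsilon_true = ln(1 + 0.349) = 0.299364
sigma_true * epsilon_true = 624.587 * 0.299364 = 187 MPa


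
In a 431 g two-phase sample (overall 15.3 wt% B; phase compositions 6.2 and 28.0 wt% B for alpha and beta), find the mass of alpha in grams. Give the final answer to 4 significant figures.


f_alpha = (C_beta - C0) / (C_beta - C_alpha)
f_alpha = (28.0 - 15.3) / (28.0 - 6.2) = 0.582569
m_alpha = f_alpha * m_total = 0.582569 * 431 = 251.1 g


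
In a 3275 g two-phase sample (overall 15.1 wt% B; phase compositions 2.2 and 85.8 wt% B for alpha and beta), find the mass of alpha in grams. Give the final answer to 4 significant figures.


f_alpha = (C_beta - C0) / (C_beta - C_alpha)
f_alpha = (85.8 - 15.1) / (85.8 - 2.2) = 0.845694
m_alpha = f_alpha * m_total = 0.845694 * 3275 = 2770 g
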